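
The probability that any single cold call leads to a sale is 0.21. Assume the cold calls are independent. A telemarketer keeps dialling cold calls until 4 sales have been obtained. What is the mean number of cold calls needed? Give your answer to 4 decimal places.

19.0476

Y = total cold calls until the fourth success; negative binomial with r=4, p=0.21.
E[Y] = r / p = 4 / 0.21 = 19.047619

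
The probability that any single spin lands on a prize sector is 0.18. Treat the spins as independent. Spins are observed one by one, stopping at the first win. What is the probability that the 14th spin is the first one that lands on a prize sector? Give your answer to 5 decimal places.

0.01364

Geometric (trials to first success), p = 0.18.
P(Y = 14) = (1−p)^13 · p = 0.075784 · 0.18 = 0.0136412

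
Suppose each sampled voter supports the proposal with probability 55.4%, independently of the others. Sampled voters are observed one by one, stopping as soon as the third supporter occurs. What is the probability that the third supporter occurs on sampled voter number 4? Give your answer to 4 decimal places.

0.2275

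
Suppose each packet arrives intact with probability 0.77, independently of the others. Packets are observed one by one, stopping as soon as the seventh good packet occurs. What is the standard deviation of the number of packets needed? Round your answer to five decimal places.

1.64787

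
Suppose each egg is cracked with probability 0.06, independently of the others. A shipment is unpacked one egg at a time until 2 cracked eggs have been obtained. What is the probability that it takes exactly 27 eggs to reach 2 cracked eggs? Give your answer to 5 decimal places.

Y = trial on which the second success occurs; negative binomial, r=2, p=0.06.
P(Y=27) = C(26,1) · p^2 · (1−p)^25
= 26 · 0.0036 · 0.21291 = 0.0199284

0.01993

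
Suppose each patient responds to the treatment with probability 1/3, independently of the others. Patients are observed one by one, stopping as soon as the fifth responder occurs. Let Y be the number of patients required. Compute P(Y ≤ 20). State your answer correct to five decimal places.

Finishing within 20 patients ⇔ at least 5 successes in the first 20. With X ~ Binomial(20, 0.333333), P(Y ≤ 20) = 1 − P(X ≤ 4).
  k=0: C(20,0)·0.333333^0·0.666667^20 = 0.0003007
  k=1: C(20,1)·0.333333^1·0.666667^19 = 0.0030073
  k=2: C(20,2)·0.333333^2·0.666667^18 = 0.0142846
  k=3: C(20,3)·0.333333^3·0.666667^17 = 0.0428538
  k=4: C(20,4)·0.333333^4·0.666667^16 = 0.0910644
1 − 0.1515109 = 0.8484891

0.84849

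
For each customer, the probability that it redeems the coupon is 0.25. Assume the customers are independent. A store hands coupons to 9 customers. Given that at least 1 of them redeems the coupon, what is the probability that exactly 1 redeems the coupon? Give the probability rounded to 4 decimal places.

0.2435

X ~ Binomial(9, 0.25). Want P(X=1 | X≥1) = P(X=1) / P(X≥1).
P(X=1) = C(9,1)·0.25^1·0.75^8 = 0.225254
P(X≥1) = 1 − 0.075085 = 0.924915
Ratio = 0.225254 / 0.924915 = 0.243540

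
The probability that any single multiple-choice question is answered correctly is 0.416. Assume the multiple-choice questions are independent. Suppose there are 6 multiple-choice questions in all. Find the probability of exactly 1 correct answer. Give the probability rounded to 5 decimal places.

0.16955

X ~ Binomial(n=6, p=0.416).
P(X=1) = C(6,1) · p^1 · (1−p)^5
= 6 · 0.416 · 0.06793 = 0.1695543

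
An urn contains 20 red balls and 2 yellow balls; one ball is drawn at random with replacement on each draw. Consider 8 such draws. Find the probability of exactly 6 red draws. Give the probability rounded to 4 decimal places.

0.1306

X ~ Binomial(n=8, p=0.909091).
P(X=6) = C(8,6) · p^6 · (1−p)^2
= 28 · 0.56447 · 0.0082645 = 0.130622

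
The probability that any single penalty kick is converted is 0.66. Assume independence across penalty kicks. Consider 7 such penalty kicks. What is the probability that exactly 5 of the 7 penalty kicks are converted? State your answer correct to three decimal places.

0.304

X ~ Binomial(n=7, p=0.66).
P(X=5) = C(7,5) · p^5 · (1−p)^2
= 21 · 0.12523 · 0.1156 = 0.30402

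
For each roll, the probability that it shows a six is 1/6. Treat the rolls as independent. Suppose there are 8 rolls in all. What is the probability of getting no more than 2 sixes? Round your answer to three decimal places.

X ~ Binomial(8, 0.166667); P(X ≤ 2) = Σ C(8,k) p^k (1−p)^(8−k) over k:
  k=0: C(8,0)·0.166667^0·0.833333^8 = 0.23257
  k=1: C(8,1)·0.166667^1·0.833333^7 = 0.37211
  k=2: C(8,2)·0.166667^2·0.833333^6 = 0.26048
Total = 0.86515

0.865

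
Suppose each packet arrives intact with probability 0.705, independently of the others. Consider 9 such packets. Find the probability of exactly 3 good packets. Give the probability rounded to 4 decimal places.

X ~ Binomial(n=9, p=0.705).
P(X=3) = C(9,3) · p^3 · (1−p)^6
= 84 · 0.3504 · 0.00065907 = 0.019399

0.0194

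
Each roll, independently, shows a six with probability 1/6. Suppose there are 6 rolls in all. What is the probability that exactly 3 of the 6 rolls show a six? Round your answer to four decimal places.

X ~ Binomial(n=6, p=0.166667).
P(X=3) = C(6,3) · p^3 · (1−p)^3
= 20 · 0.0046296 · 0.5787 = 0.053584

0.0536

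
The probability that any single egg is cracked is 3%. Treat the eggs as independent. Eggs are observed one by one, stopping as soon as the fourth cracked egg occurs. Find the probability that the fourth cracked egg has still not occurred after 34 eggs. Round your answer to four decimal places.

Needing more than 34 eggs ⇔ fewer than 4 successes in the first 34. With X ~ Binomial(34, 0.03), P(Y > 34) = P(X ≤ 3).
  k=0: C(34,0)·0.03^0·0.97^34 = 0.355009
  k=1: C(34,1)·0.03^1·0.97^33 = 0.373308
  k=2: C(34,2)·0.03^2·0.97^32 = 0.190503
  k=3: C(34,3)·0.03^3·0.97^31 = 0.062846
P(X ≤ 3) = 0.981666

0.9817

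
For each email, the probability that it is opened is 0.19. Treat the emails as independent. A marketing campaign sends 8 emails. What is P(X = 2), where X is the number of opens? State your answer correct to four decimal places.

X ~ Binomial(n=8, p=0.19).
P(X=2) = C(8,2) · p^2 · (1−p)^6
= 28 · 0.0361 · 0.28243 = 0.285480

0.2855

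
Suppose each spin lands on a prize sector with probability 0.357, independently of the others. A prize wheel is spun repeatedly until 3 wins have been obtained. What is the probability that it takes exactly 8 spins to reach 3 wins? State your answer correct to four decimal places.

Y = trial on which the third success occurs; negative binomial, r=3, p=0.357.
P(Y=8) = C(7,2) · p^3 · (1−p)^5
= 21 · 0.045499 · 0.10991 = 0.105022

0.1050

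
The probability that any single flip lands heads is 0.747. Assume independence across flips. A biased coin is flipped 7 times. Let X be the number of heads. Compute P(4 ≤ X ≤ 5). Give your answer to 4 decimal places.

X ~ Binomial(7, 0.747); P(4 ≤ X ≤ 5) = Σ C(7,k) p^k (1−p)^(7−k) over k:
  k=4: C(7,4)·0.747^4·0.253^3 = 0.176487
  k=5: C(7,5)·0.747^5·0.253^2 = 0.312654
Total = 0.489140

0.4891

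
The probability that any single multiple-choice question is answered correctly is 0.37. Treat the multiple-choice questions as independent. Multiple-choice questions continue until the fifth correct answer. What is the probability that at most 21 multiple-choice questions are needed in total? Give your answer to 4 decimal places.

Finishing within 21 multiple-choice questions ⇔ at least 5 successes in the first 21. With X ~ Binomial(21, 0.37), P(Y ≤ 21) = 1 − P(X ≤ 4).
  k=0: C(21,0)·0.37^0·0.63^21 = 0.000061
  k=1: C(21,1)·0.37^1·0.63^20 = 0.000754
  k=2: C(21,2)·0.37^2·0.63^19 = 0.004427
  k=3: C(21,3)·0.37^3·0.63^18 = 0.016466
  k=4: C(21,4)·0.37^4·0.63^17 = 0.043517
1 − 0.065225 = 0.934775

0.9348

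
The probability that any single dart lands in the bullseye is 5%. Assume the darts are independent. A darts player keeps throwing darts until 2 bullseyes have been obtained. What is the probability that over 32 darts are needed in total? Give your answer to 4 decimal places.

0.5200

Needing more than 32 darts ⇔ fewer than 2 successes in the first 32. With X ~ Binomial(32, 0.05), P(Y > 32) = P(X ≤ 1).
  k=0: C(32,0)·0.05^0·0.95^32 = 0.193711
  k=1: C(32,1)·0.05^1·0.95^31 = 0.326251
P(X ≤ 1) = 0.519962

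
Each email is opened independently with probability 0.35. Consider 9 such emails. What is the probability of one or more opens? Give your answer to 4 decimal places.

0.9793

P(at least one) = 1 − P(none) = 1 − (1 − 0.35)^9
= 1 − 0.020712 = 0.979288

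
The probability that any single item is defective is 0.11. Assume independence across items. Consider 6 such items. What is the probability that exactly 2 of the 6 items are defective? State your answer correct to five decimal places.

0.11388

X ~ Binomial(n=6, p=0.11).
P(X=2) = C(6,2) · p^2 · (1−p)^4
= 15 · 0.0121 · 0.62742 = 0.1138772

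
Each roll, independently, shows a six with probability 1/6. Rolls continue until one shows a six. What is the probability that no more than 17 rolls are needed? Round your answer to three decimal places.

0.955

Y = number of rolls to the first success; geometric, p = 0.166667.
P(Y ≤ 17) = 1 − (1−p)^17 = 1 − 0.04507 = 0.95493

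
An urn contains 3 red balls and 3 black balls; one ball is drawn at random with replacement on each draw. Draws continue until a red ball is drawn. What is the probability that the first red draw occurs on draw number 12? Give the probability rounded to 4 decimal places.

0.0002

Geometric (trials to first success), p = 0.50.
P(Y = 12) = (1−p)^11 · p = 0.00048828 · 0.50 = 0.000244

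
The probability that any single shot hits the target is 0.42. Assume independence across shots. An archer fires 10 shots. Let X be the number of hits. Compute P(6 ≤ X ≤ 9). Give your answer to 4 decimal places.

X ~ Binomial(10, 0.42); P(6 ≤ X ≤ 9) = Σ C(10,k) p^k (1−p)^(10−k) over k:
  k=6: C(10,6)·0.42^6·0.58^4 = 0.130445
  k=7: C(10,7)·0.42^7·0.58^3 = 0.053977
  k=8: C(10,8)·0.42^8·0.58^2 = 0.014658
  k=9: C(10,9)·0.42^9·0.58^1 = 0.002359
Total = 0.201438

0.2014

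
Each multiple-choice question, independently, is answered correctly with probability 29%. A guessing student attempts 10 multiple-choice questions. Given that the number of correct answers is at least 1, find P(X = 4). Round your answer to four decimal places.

0.1967

X ~ Binomial(10, 0.29). Want P(X=4 | X≥1) = P(X=4) / P(X≥1).
P(X=4) = C(10,4)·0.29^4·0.71^6 = 0.190266
P(X≥1) = 1 − 0.032552 = 0.967448
Ratio = 0.190266 / 0.967448 = 0.196668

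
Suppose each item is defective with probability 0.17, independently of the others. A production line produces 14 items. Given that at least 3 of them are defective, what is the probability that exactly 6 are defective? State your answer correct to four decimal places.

0.0376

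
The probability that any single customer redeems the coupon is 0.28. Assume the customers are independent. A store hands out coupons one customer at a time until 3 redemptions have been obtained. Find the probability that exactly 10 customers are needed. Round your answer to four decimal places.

0.0793

Y = trial on which the third success occurs; negative binomial, r=3, p=0.28.
P(Y=10) = C(9,2) · p^3 · (1−p)^7
= 36 · 0.021952 · 0.10031 = 0.079269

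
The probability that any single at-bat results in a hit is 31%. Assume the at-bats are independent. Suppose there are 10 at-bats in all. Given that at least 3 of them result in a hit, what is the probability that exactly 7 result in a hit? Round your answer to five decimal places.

X ~ Binomial(10, 0.31). Want P(X=7 | X≥3) = P(X=7) / P(X≥3).
P(X=7) = C(10,7)·0.31^7·0.69^3 = 0.0108458
P(X≥3) = 1 − 0.0244619 − 0.1099015 − 0.2221921 = 0.6434445
Ratio = 0.0108458 / 0.6434445 = 0.0168558

0.01686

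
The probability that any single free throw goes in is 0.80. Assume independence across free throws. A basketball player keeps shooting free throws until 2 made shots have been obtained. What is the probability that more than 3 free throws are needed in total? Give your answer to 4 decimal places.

0.1040

Needing more than 3 free throws ⇔ fewer than 2 successes in the first 3. With X ~ Binomial(3, 0.80), P(Y > 3) = P(X ≤ 1).
  k=0: C(3,0)·0.80^0·0.20^3 = 0.008000
  k=1: C(3,1)·0.80^1·0.20^2 = 0.096000
P(X ≤ 1) = 0.104000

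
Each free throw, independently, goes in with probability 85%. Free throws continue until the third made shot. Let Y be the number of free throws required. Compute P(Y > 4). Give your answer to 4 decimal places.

0.1095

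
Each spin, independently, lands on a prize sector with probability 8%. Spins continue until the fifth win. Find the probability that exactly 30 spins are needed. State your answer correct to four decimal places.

0.0097

Y = trial on which the fifth success occurs; negative binomial, r=5, p=0.08.
P(Y=30) = C(29,4) · p^5 · (1−p)^25
= 23751 · 3.2768e-06 · 0.12436 = 0.009679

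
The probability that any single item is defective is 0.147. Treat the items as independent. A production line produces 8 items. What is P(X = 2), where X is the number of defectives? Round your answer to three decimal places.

X ~ Binomial(n=8, p=0.147).
P(X=2) = C(8,2) · p^2 · (1−p)^6
= 28 · 0.021609 · 0.38521 = 0.23307

0.233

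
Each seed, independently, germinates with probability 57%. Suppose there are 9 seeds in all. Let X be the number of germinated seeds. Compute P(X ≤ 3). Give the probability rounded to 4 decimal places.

0.1366

X ~ Binomial(9, 0.57); P(X ≤ 3) = Σ C(9,k) p^k (1−p)^(9−k) over k:
  k=0: C(9,0)·0.57^0·0.43^9 = 0.000503
  k=1: C(9,1)·0.57^1·0.43^8 = 0.005996
  k=2: C(9,2)·0.57^2·0.43^7 = 0.031793
  k=3: C(9,3)·0.57^3·0.43^6 = 0.098336
Total = 0.136628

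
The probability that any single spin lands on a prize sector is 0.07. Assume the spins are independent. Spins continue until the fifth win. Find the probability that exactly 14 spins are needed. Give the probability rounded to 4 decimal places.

Y = trial on which the fifth success occurs; negative binomial, r=5, p=0.07.
P(Y=14) = C(13,4) · p^5 · (1−p)^9
= 715 · 1.6807e-06 · 0.52041 = 0.000625

0.0006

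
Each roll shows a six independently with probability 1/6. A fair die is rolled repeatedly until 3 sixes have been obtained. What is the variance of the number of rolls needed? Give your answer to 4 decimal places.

90.0000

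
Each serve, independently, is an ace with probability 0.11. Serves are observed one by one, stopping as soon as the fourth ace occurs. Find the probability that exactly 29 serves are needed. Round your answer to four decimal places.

0.0260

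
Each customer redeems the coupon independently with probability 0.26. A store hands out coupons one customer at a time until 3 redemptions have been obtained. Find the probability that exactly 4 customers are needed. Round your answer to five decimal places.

Y = trial on which the third success occurs; negative binomial, r=3, p=0.26.
P(Y=4) = C(3,2) · p^3 · (1−p)^1
= 3 · 0.017576 · 0.74 = 0.0390187

0.03902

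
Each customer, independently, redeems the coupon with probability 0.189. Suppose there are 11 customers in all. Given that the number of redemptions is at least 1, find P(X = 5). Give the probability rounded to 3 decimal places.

X ~ Binomial(11, 0.189). Want P(X=5 | X≥1) = P(X=5) / P(X≥1).
P(X=5) = C(11,5)·0.189^5·0.811^6 = 0.03170
P(X≥1) = 1 − 0.09982 = 0.90018
Ratio = 0.03170 / 0.90018 = 0.03522

0.035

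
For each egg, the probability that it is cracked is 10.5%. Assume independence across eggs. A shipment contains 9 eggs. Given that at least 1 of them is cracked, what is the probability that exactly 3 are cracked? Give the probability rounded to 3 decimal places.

X ~ Binomial(9, 0.105). Want P(X=3 | X≥1) = P(X=3) / P(X≥1).
P(X=3) = C(9,3)·0.105^3·0.895^6 = 0.04998
P(X≥1) = 1 − 0.36847 = 0.63153
Ratio = 0.04998 / 0.63153 = 0.07914

0.079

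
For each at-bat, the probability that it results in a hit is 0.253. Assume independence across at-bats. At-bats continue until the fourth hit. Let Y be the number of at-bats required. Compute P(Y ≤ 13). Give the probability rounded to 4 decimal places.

Finishing within 13 at-bats ⇔ at least 4 successes in the first 13. With X ~ Binomial(13, 0.253), P(Y ≤ 13) = 1 − P(X ≤ 3).
  k=0: C(13,0)·0.253^0·0.747^13 = 0.022551
  k=1: C(13,1)·0.253^1·0.747^12 = 0.099291
  k=2: C(13,2)·0.253^2·0.747^11 = 0.201773
  k=3: C(13,3)·0.253^3·0.747^10 = 0.250573
1 − 0.574188 = 0.425812

0.4258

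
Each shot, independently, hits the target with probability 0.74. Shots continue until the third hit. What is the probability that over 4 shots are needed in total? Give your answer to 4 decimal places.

Needing more than 4 shots ⇔ fewer than 3 successes in the first 4. With X ~ Binomial(4, 0.74), P(Y > 4) = P(X ≤ 2).
  k=0: C(4,0)·0.74^0·0.26^4 = 0.004570
  k=1: C(4,1)·0.74^1·0.26^3 = 0.052025
  k=2: C(4,2)·0.74^2·0.26^2 = 0.222107
P(X ≤ 2) = 0.278701

0.2787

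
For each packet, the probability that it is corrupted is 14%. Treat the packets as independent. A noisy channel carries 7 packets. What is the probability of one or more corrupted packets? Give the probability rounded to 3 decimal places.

0.652

P(at least one) = 1 − P(none) = 1 − (1 − 0.14)^7
= 1 − 0.34793 = 0.65207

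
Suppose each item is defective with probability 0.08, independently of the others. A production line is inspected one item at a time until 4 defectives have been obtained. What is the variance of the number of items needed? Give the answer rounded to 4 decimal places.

575.0000

Y = total items until the fourth success; negative binomial with r=4, p=0.08.
Var(Y) = r(1−p)/p² = 4·0.92 / 0.08² = 575.000000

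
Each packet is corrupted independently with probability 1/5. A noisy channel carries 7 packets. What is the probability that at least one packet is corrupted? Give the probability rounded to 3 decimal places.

P(at least one) = 1 − P(none) = 1 − (1 − 0.20)^7
= 1 − 0.20972 = 0.79028

0.790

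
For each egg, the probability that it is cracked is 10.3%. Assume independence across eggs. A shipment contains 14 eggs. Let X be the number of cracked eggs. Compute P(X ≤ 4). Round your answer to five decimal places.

0.98955

X ~ Binomial(14, 0.103); P(X ≤ 4) = Σ C(14,k) p^k (1−p)^(14−k) over k:
  k=0: C(14,0)·0.103^0·0.897^14 = 0.2183203
  k=1: C(14,1)·0.103^1·0.897^13 = 0.3509676
  k=2: C(14,2)·0.103^2·0.897^12 = 0.2619541
  k=3: C(14,3)·0.103^3·0.897^11 = 0.1203178
  k=4: C(14,4)·0.103^4·0.897^10 = 0.0379933
Total = 0.9895532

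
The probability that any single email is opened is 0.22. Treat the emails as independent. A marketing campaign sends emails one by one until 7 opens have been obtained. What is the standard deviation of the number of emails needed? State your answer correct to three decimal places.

Y = total emails until the seventh success; negative binomial with r=7, p=0.22.
SD(Y) = √[r(1−p)/p²] = √(112.80992) = 10.62120

10.621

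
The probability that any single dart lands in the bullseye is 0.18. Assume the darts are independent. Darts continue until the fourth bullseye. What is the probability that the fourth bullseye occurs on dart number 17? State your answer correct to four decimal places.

Y = trial on which the fourth success occurs; negative binomial, r=4, p=0.18.
P(Y=17) = C(16,3) · p^4 · (1−p)^13
= 560 · 0.0010498 · 0.075784 = 0.044551

0.0446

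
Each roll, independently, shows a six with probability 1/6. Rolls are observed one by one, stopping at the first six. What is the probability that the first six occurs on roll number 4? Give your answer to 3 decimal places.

0.096

Geometric (trials to first success), p = 0.166667.
P(Y = 4) = (1−p)^3 · p = 0.5787 · 0.166667 = 0.09645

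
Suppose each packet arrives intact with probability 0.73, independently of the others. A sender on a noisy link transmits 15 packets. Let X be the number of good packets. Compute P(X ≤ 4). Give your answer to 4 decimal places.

X ~ Binomial(15, 0.73); P(X ≤ 4) = Σ C(15,k) p^k (1−p)^(15−k) over k:
  k=0: C(15,0)·0.73^0·0.27^15 = 0.000000
  k=1: C(15,1)·0.73^1·0.27^14 = 0.000000
  k=2: C(15,2)·0.73^2·0.27^13 = 0.000002
  k=3: C(15,3)·0.73^3·0.27^12 = 0.000027
  k=4: C(15,4)·0.73^4·0.27^11 = 0.000215
Total = 0.000244

0.0002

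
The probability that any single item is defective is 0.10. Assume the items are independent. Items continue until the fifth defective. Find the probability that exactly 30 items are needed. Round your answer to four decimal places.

0.0171

Y = trial on which the fifth success occurs; negative binomial, r=5, p=0.10.
P(Y=30) = C(29,4) · p^5 · (1−p)^25
= 23751 · 1e-05 · 0.07179 = 0.017051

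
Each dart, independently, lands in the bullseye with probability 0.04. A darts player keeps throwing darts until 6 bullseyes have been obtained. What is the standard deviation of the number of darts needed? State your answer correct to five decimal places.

60.00000

Y = total darts until the sixth success; negative binomial with r=6, p=0.04.
SD(Y) = √[r(1−p)/p²] = √(3600.0000000) = 60.0000000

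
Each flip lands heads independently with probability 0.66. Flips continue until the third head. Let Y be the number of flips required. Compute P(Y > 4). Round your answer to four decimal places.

Needing more than 4 flips ⇔ fewer than 3 successes in the first 4. With X ~ Binomial(4, 0.66), P(Y > 4) = P(X ≤ 2).
  k=0: C(4,0)·0.66^0·0.34^4 = 0.013363
  k=1: C(4,1)·0.66^1·0.34^3 = 0.103763
  k=2: C(4,2)·0.66^2·0.34^2 = 0.302132
P(X ≤ 2) = 0.419258

0.4193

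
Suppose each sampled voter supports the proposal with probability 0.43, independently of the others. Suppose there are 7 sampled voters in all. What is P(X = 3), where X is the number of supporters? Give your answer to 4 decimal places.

0.2937

X ~ Binomial(n=7, p=0.43).
P(X=3) = C(7,3) · p^3 · (1−p)^4
= 35 · 0.079507 · 0.10556 = 0.293747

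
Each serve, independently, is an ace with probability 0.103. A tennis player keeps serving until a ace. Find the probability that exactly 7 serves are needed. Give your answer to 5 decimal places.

0.05365

Geometric (trials to first success), p = 0.103.
P(Y = 7) = (1−p)^6 · p = 0.5209 · 0.103 = 0.0536527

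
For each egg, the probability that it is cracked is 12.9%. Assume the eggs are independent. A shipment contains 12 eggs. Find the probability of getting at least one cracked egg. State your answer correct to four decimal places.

0.8094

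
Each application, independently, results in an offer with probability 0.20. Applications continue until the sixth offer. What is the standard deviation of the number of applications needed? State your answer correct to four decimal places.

10.9545

Y = total applications until the sixth success; negative binomial with r=6, p=0.20.
SD(Y) = √[r(1−p)/p²] = √(120.000000) = 10.954451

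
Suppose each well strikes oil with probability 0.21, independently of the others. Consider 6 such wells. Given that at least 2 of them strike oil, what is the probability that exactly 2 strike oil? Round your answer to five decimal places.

X ~ Binomial(6, 0.21). Want P(X=2 | X≥2) = P(X=2) / P(X≥2).
P(X=2) = C(6,2)·0.21^2·0.79^4 = 0.2576548
P(X≥2) = 1 − 0.2430875 − 0.3877091 = 0.3692034
Ratio = 0.2576548 / 0.3692034 = 0.6978667

0.69787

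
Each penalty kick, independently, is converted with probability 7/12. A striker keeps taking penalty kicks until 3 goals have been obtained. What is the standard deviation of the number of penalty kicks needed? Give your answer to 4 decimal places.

1.9166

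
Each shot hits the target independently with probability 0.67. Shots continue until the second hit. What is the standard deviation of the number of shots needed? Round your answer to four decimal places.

1.2125

Y = total shots until the second success; negative binomial with r=2, p=0.67.
SD(Y) = √[r(1−p)/p²] = √(1.470261) = 1.212543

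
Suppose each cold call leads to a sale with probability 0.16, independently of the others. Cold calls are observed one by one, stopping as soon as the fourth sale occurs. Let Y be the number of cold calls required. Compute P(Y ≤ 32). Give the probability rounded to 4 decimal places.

0.7759

Finishing within 32 cold calls ⇔ at least 4 successes in the first 32. With X ~ Binomial(32, 0.16), P(Y ≤ 32) = 1 − P(X ≤ 3).
  k=0: C(32,0)·0.16^0·0.84^32 = 0.003775
  k=1: C(32,1)·0.16^1·0.84^31 = 0.023011
  k=2: C(32,2)·0.16^2·0.84^30 = 0.067936
  k=3: C(32,3)·0.16^3·0.84^29 = 0.129402
1 − 0.224124 = 0.775876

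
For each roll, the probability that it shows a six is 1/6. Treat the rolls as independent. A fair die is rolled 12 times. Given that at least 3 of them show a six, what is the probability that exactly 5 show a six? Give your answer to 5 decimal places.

X ~ Binomial(12, 0.166667). Want P(X=5 | X≥3) = P(X=5) / P(X≥3).
P(X=5) = C(12,5)·0.166667^5·0.833333^7 = 0.0284250
P(X≥3) = 1 − 0.1121567 − 0.2691760 − 0.2960936 = 0.3225738
Ratio = 0.0284250 / 0.3225738 = 0.0881193

0.08812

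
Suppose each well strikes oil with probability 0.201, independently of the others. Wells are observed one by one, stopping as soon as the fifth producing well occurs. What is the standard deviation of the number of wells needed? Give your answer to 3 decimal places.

Y = total wells until the fifth success; negative binomial with r=5, p=0.201.
SD(Y) = √[r(1−p)/p²] = √(98.88369) = 9.94403

9.944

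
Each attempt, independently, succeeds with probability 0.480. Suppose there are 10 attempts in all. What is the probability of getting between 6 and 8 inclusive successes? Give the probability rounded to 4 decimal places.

0.3211

X ~ Binomial(10, 0.48); P(6 ≤ X ≤ 8) = Σ C(10,k) p^k (1−p)^(10−k) over k:
  k=6: C(10,6)·0.48^6·0.52^4 = 0.187793
  k=7: C(10,7)·0.48^7·0.52^3 = 0.099056
  k=8: C(10,8)·0.48^8·0.52^2 = 0.034289
Total = 0.321138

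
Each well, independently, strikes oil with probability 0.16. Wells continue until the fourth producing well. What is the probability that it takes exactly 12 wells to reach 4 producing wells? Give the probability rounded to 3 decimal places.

Y = trial on which the fourth success occurs; negative binomial, r=4, p=0.16.
P(Y=12) = C(11,3) · p^4 · (1−p)^8
= 165 · 0.00065536 · 0.24788 = 0.02680

0.027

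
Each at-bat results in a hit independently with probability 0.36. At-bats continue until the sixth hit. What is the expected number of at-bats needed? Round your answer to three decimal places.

16.667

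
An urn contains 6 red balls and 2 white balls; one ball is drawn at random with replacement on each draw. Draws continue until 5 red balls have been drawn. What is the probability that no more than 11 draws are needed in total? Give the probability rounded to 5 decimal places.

0.99244

Finishing within 11 draws ⇔ at least 5 successes in the first 11. With X ~ Binomial(11, 0.75), P(Y ≤ 11) = 1 − P(X ≤ 4).
  k=0: C(11,0)·0.75^0·0.25^11 = 0.0000002
  k=1: C(11,1)·0.75^1·0.25^10 = 0.0000079
  k=2: C(11,2)·0.75^2·0.25^9 = 0.0001180
  k=3: C(11,3)·0.75^3·0.25^8 = 0.0010622
  k=4: C(11,4)·0.75^4·0.25^7 = 0.0063729
1 − 0.0075612 = 0.9924388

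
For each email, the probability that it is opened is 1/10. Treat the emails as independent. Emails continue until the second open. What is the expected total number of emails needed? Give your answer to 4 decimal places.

20.0000

Y = total emails until the second success; negative binomial with r=2, p=0.10.
E[Y] = r / p = 2 / 0.10 = 20.000000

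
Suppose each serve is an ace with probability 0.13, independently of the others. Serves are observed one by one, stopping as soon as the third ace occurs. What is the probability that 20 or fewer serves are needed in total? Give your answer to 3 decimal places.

0.492

Finishing within 20 serves ⇔ at least 3 successes in the first 20. With X ~ Binomial(20, 0.13), P(Y ≤ 20) = 1 − P(X ≤ 2).
  k=0: C(20,0)·0.13^0·0.87^20 = 0.06171
  k=1: C(20,1)·0.13^1·0.87^19 = 0.18443
  k=2: C(20,2)·0.13^2·0.87^18 = 0.26181
1 − 0.50796 = 0.49204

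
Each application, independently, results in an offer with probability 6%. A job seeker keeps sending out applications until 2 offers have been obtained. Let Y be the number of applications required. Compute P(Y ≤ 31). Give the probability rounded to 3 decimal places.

Finishing within 31 applications ⇔ at least 2 successes in the first 31. With X ~ Binomial(31, 0.06), P(Y ≤ 31) = 1 − P(X ≤ 1).
  k=0: C(31,0)·0.06^0·0.94^31 = 0.14688
  k=1: C(31,1)·0.06^1·0.94^30 = 0.29064
1 − 0.43752 = 0.56248

0.562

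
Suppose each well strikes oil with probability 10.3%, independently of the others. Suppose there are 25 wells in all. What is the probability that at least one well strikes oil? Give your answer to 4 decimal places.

0.9340

P(at least one) = 1 − P(none) = 1 − (1 − 0.103)^25
= 1 − 0.066041 = 0.933959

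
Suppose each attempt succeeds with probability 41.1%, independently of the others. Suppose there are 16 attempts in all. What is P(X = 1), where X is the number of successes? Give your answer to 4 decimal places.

0.0023

X ~ Binomial(n=16, p=0.411).
P(X=1) = C(16,1) · p^1 · (1−p)^15
= 16 · 0.411 · 0.00035623 = 0.002343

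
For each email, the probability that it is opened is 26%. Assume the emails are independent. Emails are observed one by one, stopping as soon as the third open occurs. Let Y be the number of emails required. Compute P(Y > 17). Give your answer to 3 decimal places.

Needing more than 17 emails ⇔ fewer than 3 successes in the first 17. With X ~ Binomial(17, 0.26), P(Y > 17) = P(X ≤ 2).
  k=0: C(17,0)·0.26^0·0.74^17 = 0.00598
  k=1: C(17,1)·0.26^1·0.74^16 = 0.03574
  k=2: C(17,2)·0.26^2·0.74^15 = 0.10045
P(X ≤ 2) = 0.14217

0.142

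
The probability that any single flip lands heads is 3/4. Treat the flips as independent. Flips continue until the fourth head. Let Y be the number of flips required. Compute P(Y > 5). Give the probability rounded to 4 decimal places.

Needing more than 5 flips ⇔ fewer than 4 successes in the first 5. With X ~ Binomial(5, 0.75), P(Y > 5) = P(X ≤ 3).
  k=0: C(5,0)·0.75^0·0.25^5 = 0.000977
  k=1: C(5,1)·0.75^1·0.25^4 = 0.014648
  k=2: C(5,2)·0.75^2·0.25^3 = 0.087891
  k=3: C(5,3)·0.75^3·0.25^2 = 0.263672
P(X ≤ 3) = 0.367188

0.3672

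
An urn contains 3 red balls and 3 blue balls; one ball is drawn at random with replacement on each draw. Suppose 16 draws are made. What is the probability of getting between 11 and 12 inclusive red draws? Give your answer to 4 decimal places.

X ~ Binomial(16, 0.50); P(11 ≤ X ≤ 12) = Σ C(16,k) p^k (1−p)^(16−k) over k:
  k=11: C(16,11)·0.50^11·0.50^5 = 0.066650
  k=12: C(16,12)·0.50^12·0.50^4 = 0.027771
Total = 0.094421

0.0944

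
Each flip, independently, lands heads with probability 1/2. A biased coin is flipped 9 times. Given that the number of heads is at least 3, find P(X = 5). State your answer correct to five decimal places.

0.27039

X ~ Binomial(9, 0.50). Want P(X=5 | X≥3) = P(X=5) / P(X≥3).
P(X=5) = C(9,5)·0.50^5·0.50^4 = 0.2460938
P(X≥3) = 1 − 0.0019531 − 0.0175781 − 0.0703125 = 0.9101562
Ratio = 0.2460938 / 0.9101562 = 0.2703863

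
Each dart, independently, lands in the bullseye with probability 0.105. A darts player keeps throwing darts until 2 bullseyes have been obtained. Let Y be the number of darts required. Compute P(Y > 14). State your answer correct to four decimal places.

0.5592

Needing more than 14 darts ⇔ fewer than 2 successes in the first 14. With X ~ Binomial(14, 0.105), P(Y > 14) = P(X ≤ 1).
  k=0: C(14,0)·0.105^0·0.895^14 = 0.211603
  k=1: C(14,1)·0.105^1·0.895^13 = 0.347550
P(X ≤ 1) = 0.559153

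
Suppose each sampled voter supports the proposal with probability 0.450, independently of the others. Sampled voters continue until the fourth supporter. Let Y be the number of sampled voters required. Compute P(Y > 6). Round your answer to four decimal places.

0.7447

Needing more than 6 sampled voters ⇔ fewer than 4 successes in the first 6. With X ~ Binomial(6, 0.45), P(Y > 6) = P(X ≤ 3).
  k=0: C(6,0)·0.45^0·0.55^6 = 0.027681
  k=1: C(6,1)·0.45^1·0.55^5 = 0.135887
  k=2: C(6,2)·0.45^2·0.55^4 = 0.277950
  k=3: C(6,3)·0.45^3·0.55^3 = 0.303218
P(X ≤ 3) = 0.744736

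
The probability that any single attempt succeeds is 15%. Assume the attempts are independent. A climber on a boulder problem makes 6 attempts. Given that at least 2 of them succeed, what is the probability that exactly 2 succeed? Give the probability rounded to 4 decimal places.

X ~ Binomial(6, 0.15). Want P(X=2 | X≥2) = P(X=2) / P(X≥2).
P(X=2) = C(6,2)·0.15^2·0.85^4 = 0.176177
P(X≥2) = 1 − 0.377150 − 0.399335 = 0.223516
Ratio = 0.176177 / 0.223516 = 0.788209

0.7882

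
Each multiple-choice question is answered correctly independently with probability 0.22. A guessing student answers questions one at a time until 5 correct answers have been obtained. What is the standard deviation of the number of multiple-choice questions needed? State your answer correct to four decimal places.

Y = total multiple-choice questions until the fifth success; negative binomial with r=5, p=0.22.
SD(Y) = √[r(1−p)/p²] = √(80.578512) = 8.976553

8.9766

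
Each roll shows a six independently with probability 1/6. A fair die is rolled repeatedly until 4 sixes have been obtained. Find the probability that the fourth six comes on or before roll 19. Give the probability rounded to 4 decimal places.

0.3930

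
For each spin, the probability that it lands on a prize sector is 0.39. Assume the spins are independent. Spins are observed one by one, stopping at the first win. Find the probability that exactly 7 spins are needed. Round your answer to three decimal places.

0.020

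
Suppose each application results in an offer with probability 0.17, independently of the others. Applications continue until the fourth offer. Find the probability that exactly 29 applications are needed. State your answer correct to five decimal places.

0.02595

Y = trial on which the fourth success occurs; negative binomial, r=4, p=0.17.
P(Y=29) = C(28,3) · p^4 · (1−p)^25
= 3276 · 0.00083521 · 0.0094831 = 0.0259473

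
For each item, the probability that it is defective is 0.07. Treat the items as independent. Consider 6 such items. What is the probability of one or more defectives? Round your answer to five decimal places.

P(at least one) = 1 − P(none) = 1 − (1 − 0.07)^6
= 1 − 0.6469902 = 0.3530098

0.35301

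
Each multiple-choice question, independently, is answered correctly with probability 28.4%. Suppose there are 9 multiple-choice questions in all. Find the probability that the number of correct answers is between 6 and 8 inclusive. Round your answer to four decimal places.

0.0192

X ~ Binomial(9, 0.284); P(6 ≤ X ≤ 8) = Σ C(9,k) p^k (1−p)^(9−k) over k:
  k=6: C(9,6)·0.284^6·0.716^3 = 0.016178
  k=7: C(9,7)·0.284^7·0.716^2 = 0.002750
  k=8: C(9,8)·0.284^8·0.716^1 = 0.000273
Total = 0.019201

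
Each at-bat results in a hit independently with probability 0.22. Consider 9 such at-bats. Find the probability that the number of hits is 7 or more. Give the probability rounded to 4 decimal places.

X ~ Binomial(9, 0.22); P(X ≥ 7) = Σ C(9,k) p^k (1−p)^(9−k) over k:
  k=7: C(9,7)·0.22^7·0.78^2 = 0.000546
  k=8: C(9,8)·0.22^8·0.78^1 = 0.000039
  k=9: C(9,9)·0.22^9·0.78^0 = 0.000001
Total = 0.000586

0.0006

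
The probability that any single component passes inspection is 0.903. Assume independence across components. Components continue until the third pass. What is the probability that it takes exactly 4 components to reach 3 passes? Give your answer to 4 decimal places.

0.2143

Y = trial on which the third success occurs; negative binomial, r=3, p=0.903.
P(Y=4) = C(3,2) · p^3 · (1−p)^1
= 3 · 0.73631 · 0.097 = 0.214267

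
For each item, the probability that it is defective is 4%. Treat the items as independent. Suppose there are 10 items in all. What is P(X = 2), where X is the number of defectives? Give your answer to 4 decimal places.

X ~ Binomial(n=10, p=0.04).
P(X=2) = C(10,2) · p^2 · (1−p)^8
= 45 · 0.0016 · 0.72139 = 0.051940

0.0519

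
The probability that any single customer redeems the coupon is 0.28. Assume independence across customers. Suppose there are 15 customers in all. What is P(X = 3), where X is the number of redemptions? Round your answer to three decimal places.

X ~ Binomial(n=15, p=0.28).
P(X=3) = C(15,3) · p^3 · (1−p)^12
= 455 · 0.021952 · 0.019408 = 0.19385

0.194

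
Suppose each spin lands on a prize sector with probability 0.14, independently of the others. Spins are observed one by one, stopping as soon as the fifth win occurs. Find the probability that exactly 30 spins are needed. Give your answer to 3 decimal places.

0.029

Y = trial on which the fifth success occurs; negative binomial, r=5, p=0.14.
P(Y=30) = C(29,4) · p^5 · (1−p)^25
= 23751 · 5.3782e-05 · 0.023039 = 0.02943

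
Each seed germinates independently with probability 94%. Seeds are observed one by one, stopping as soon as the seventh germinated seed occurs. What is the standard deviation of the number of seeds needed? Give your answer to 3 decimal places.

0.689

Y = total seeds until the seventh success; negative binomial with r=7, p=0.94.
SD(Y) = √[r(1−p)/p²] = √(0.47533) = 0.68944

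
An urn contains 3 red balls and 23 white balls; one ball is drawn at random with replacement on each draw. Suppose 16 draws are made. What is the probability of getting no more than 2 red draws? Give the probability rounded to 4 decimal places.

X ~ Binomial(16, 0.115385); P(X ≤ 2) = Σ C(16,k) p^k (1−p)^(16−k) over k:
  k=0: C(16,0)·0.115385^0·0.884615^16 = 0.140628
  k=1: C(16,1)·0.115385^1·0.884615^15 = 0.293485
  k=2: C(16,2)·0.115385^2·0.884615^14 = 0.287104
Total = 0.721217

0.7212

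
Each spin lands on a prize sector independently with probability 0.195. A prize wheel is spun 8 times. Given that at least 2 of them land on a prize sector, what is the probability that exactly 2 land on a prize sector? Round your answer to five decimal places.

0.60122

X ~ Binomial(8, 0.195). Want P(X=2 | X≥2) = P(X=2) / P(X≥2).
P(X=2) = C(8,2)·0.195^2·0.805^6 = 0.2897361
P(X≥2) = 1 − 0.1763466 − 0.3417400 = 0.4819135
Ratio = 0.2897361 / 0.4819135 = 0.6012201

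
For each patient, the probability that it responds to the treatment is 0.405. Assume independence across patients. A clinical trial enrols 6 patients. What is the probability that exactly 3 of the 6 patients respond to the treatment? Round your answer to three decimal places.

0.280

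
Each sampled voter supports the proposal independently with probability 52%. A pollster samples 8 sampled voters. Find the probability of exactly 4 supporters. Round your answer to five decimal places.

X ~ Binomial(n=8, p=0.52).
P(X=4) = C(8,4) · p^4 · (1−p)^4
= 70 · 0.073116 · 0.053084 = 0.2716917

0.27169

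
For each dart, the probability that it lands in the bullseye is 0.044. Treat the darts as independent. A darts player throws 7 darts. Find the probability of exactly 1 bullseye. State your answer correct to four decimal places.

0.2351

X ~ Binomial(n=7, p=0.044).
P(X=1) = C(7,1) · p^1 · (1−p)^6
= 7 · 0.044 · 0.76339 = 0.235125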